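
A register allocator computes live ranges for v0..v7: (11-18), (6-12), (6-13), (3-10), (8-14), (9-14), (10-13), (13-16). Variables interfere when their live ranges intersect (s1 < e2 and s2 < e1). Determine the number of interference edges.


Check all pairs for overlapping intervals.
Two intervals (s1,e1) and (s2,e2) overlap if s1 < e2 and s2 < e1.
v0 (11-18) vs v1..v7: overlaps v1, v2, v4, v5, v6, v7 -> 6
v1 (6-12) vs v2..v7: overlaps v2, v3, v4, v5, v6 -> 5
v2 (6-13) vs v3..v7: overlaps v3, v4, v5, v6 -> 4
v3 (3-10) vs v4..v7: overlaps v4, v5 -> 2
v4 (8-14) vs v5..v7: overlaps v5, v6, v7 -> 3
v5 (9-14) vs v6..v7: overlaps v6, v7 -> 2
v6 (10-13) vs v7: overlaps none -> 0
Total overlapping pairs = 6 + 5 + 4 + 2 + 3 + 2 + 0 = 22

22


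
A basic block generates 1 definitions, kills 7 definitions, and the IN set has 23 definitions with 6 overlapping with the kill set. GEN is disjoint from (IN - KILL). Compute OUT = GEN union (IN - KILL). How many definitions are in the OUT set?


IN - KILL: 23 - 6 = 17 surviving definitions
OUT = GEN + surviving = 1 + 17 = 18

18


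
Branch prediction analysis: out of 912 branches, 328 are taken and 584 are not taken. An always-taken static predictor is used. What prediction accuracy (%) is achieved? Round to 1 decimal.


Predictor: always-taken
Correct predictions = 328
Accuracy = 328 / 912 * 100 = 36.0%

36.0


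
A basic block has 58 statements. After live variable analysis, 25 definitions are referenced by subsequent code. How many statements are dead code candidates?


Dead code = total statements - live definitions
= 58 - 25 = 33

33


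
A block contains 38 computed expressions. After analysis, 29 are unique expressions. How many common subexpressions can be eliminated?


CSE count = total expressions - unique expressions
= 38 - 29 = 9

9


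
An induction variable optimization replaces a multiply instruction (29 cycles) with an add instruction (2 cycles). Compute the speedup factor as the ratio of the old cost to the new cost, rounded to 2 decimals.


Ratio = mult_cost / add_cost = 29 / 2 = 14.5

14.5


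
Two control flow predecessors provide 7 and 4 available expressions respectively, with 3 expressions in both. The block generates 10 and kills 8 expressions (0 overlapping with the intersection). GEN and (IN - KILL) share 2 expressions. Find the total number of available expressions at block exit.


IN = intersection of predecessors = 3
IN - KILL = 3 - 0 = 3
|OUT| = |GEN| + |IN - KILL| - |GEN ∩ (IN - KILL)| = 10 + 3 - 2 = 11

11


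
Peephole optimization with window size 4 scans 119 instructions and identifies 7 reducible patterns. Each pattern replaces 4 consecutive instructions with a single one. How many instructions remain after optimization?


Each match removes 3 instructions.
Total removed = 7 * 3 = 21
Remaining = 119 - 21 = 98

98


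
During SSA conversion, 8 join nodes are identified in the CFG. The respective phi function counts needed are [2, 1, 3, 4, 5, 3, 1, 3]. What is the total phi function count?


Total phi functions = sum of phi functions at each join node
= 2 + 1 + 3 + 4 + 5 + 3 + 1 + 3 = 22

22


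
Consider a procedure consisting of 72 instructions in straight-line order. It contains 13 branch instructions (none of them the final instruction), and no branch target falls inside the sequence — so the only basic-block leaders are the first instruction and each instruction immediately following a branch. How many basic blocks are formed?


With no in-sequence branch targets, the leaders are the first instruction plus the instruction after each branch.
Number of basic blocks = branches + 1
= 13 + 1 = 14

14


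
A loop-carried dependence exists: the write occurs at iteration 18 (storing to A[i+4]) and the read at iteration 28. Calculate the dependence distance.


Distance = read iteration - write iteration
= 28 - 18 = 10

10


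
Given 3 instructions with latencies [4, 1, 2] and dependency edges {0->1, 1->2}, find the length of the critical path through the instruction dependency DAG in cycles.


Compute longest path through dependency graph: dist(Ik) = max over predecessors of dist + latency(Ik).
dist(I0) = latency 4 = 4
dist(I1) = dist(I0) + 1 = 4 + 1 = 5
dist(I2) = dist(I1) + 2 = 5 + 2 = 7
Critical path = max dist = 7

7


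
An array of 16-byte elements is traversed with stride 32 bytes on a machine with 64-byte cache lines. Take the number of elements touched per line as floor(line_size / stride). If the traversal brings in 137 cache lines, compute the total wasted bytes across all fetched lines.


Elements per line = floor(64 / 32) = 2
Bytes used per line = 2 * 16 = 32
Wasted per line = 64 - 32 = 32
Total wasted = 32 * 137 = 4384

4384


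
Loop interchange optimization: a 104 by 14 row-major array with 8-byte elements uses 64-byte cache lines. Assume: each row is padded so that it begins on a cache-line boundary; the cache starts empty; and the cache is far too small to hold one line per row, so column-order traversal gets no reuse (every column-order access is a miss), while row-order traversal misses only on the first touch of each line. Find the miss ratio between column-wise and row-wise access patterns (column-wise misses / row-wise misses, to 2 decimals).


Each row occupies 14 * 8 = 112 bytes and starts on a line boundary, so it spans ceil(112 / 64) = 2 cache lines.
Row-major traversal misses (one per line touched): 104 * ceil(14 * 8 / 64) = 208
Column-major traversal misses (no reuse, every access misses): 104 * 14 = 1456
Ratio = 1456 / 208 = 7.0

7.0


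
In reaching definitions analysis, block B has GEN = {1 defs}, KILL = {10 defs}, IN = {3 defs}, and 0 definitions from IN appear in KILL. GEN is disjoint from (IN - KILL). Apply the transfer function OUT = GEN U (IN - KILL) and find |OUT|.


IN - KILL: 3 - 0 = 3 surviving definitions
OUT = GEN + surviving = 1 + 3 = 4

4


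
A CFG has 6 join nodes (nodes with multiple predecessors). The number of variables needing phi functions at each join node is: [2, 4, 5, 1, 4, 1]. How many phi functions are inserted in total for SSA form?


Total phi functions = sum of phi functions at each join node
= 2 + 4 + 5 + 1 + 4 + 1 = 17

17


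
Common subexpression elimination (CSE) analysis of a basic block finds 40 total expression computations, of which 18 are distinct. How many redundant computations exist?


CSE count = total expressions - unique expressions
= 40 - 18 = 22

22


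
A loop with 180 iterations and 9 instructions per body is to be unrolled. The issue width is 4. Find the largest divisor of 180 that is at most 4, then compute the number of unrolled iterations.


Largest divisor of 180 <= 4 is 4
New iterations = 180 / 4 = 45

45


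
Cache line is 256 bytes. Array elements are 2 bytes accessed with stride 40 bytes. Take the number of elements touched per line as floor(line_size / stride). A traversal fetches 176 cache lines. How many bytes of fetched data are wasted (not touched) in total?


Elements per line = floor(256 / 40) = 6
Bytes used per line = 6 * 2 = 12
Wasted per line = 256 - 12 = 244
Total wasted = 244 * 176 = 42944

42944


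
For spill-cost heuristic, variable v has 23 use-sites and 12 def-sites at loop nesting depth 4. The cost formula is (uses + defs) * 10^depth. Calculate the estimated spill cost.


uses + defs = 23 + 12 = 35
10^4 = 10000
Spill cost = 35 * 10000 = 350000

350000


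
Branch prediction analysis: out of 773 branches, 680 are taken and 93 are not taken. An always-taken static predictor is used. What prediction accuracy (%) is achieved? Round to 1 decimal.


Predictor: always-taken
Correct predictions = 680
Accuracy = 680 / 773 * 100 = 88.0%

88.0


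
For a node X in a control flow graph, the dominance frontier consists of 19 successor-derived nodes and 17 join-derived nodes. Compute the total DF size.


DF(X) = direct successor contributions + join point contributions
= 19 + 17 = 36

36


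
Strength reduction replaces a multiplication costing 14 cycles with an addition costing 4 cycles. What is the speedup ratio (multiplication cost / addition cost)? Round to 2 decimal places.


Ratio = mult_cost / add_cost = 14 / 4 = 3.5

3.5


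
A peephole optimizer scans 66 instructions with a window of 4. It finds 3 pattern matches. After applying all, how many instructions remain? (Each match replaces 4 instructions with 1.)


Each match removes 3 instructions.
Total removed = 3 * 3 = 9
Remaining = 66 - 9 = 57

57


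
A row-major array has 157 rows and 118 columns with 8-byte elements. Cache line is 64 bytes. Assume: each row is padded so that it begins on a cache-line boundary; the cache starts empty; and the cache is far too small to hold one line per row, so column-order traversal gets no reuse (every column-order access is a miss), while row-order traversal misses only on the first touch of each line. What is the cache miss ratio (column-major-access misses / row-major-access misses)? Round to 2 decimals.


Each row occupies 118 * 8 = 944 bytes and starts on a line boundary, so it spans ceil(944 / 64) = 15 cache lines.
Row-major traversal misses (one per line touched): 157 * ceil(118 * 8 / 64) = 2355
Column-major traversal misses (no reuse, every access misses): 157 * 118 = 18526
Ratio = 18526 / 2355 = 7.87

7.87


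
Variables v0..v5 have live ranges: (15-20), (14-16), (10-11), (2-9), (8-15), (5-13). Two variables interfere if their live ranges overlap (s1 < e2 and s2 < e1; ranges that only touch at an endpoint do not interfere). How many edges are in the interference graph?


Check all pairs for overlapping intervals.
Two intervals (s1,e1) and (s2,e2) overlap if s1 < e2 and s2 < e1.
v0 (15-20) vs v1..v5: overlaps v1 -> 1
v1 (14-16) vs v2..v5: overlaps v4 -> 1
v2 (10-11) vs v3..v5: overlaps v4, v5 -> 2
v3 (2-9) vs v4..v5: overlaps v4, v5 -> 2
v4 (8-15) vs v5: overlaps v5 -> 1
Total overlapping pairs = 1 + 1 + 2 + 2 + 1 = 7

7


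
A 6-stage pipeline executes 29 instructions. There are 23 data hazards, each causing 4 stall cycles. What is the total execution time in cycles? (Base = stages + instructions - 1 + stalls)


Base cycles = 6 + 29 - 1 = 34
Total stalls = 23 * 4 = 92
Total = 34 + 92 = 126

126


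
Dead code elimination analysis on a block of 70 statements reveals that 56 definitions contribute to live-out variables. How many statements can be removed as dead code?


Dead code = total statements - live definitions
= 70 - 56 = 14

14


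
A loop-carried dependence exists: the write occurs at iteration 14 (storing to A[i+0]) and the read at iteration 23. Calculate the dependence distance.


Distance = read iteration - write iteration
= 23 - 14 = 9

9


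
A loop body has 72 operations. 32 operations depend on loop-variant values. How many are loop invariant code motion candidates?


Invariant candidates = total - loop-dependent
= 72 - 32 = 40

40


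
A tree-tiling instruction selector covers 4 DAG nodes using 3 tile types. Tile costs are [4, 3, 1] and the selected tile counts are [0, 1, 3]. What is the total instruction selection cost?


Total cost = sum(count_i * cost_i)
= 0*4 + 1*3 + 3*1
= 6

6


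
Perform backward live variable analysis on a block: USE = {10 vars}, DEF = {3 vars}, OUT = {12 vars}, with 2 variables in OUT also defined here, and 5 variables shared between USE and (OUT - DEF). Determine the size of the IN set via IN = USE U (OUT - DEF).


OUT - DEF: 12 - 2 = 10
|IN| = |USE| + |OUT - DEF| - |USE ∩ (OUT - DEF)| = 10 + 10 - 5 = 15

15


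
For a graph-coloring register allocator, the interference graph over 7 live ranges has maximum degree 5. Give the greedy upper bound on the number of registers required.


Greedy coloring never needs more than (max_degree + 1) colors: when coloring a vertex, at most max_degree neighbors are already colored.
Upper bound = 5 + 1 = 6

6


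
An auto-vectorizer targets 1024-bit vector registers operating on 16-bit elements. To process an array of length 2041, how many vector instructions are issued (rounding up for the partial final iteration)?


Width = 1024 / 16 = 64 elements per vector op
Iterations = ceil(2041 / 64) = 32

32


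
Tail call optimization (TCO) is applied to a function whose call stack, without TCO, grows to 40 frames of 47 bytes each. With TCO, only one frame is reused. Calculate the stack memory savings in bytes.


Without TCO: 40 * 47 = 1880 bytes
With TCO: reuse 1 frame = 47 bytes
Savings = 1880 - 47 = 1833

1833


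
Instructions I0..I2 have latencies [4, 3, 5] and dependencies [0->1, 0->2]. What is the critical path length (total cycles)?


Compute longest path through dependency graph: dist(Ik) = max over predecessors of dist + latency(Ik).
dist(I0) = latency 4 = 4
dist(I1) = dist(I0) + 3 = 4 + 3 = 7
dist(I2) = dist(I0) + 5 = 4 + 5 = 9
Critical path = max dist = 9

9


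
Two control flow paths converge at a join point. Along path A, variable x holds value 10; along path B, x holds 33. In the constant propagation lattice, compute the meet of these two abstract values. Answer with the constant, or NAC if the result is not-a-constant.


Meet operation: if both paths give the same constant, result is that constant; if they differ, result is NAC (not-a-constant).
Path A: 10, Path B: 33 -> differ
Result: not-a-constant -> NAC

NAC


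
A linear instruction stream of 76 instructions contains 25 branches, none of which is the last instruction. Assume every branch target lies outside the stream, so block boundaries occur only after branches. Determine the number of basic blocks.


With no in-sequence branch targets, the leaders are the first instruction plus the instruction after each branch.
Number of basic blocks = branches + 1
= 25 + 1 = 26

26


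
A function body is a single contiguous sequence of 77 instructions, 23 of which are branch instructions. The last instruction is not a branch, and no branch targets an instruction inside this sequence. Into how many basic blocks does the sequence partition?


With no in-sequence branch targets, the leaders are the first instruction plus the instruction after each branch.
Number of basic blocks = branches + 1
= 23 + 1 = 24

24


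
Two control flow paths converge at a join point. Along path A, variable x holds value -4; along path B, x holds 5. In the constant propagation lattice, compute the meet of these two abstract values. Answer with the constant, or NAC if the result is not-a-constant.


Meet operation: if both paths give the same constant, result is that constant; if they differ, result is NAC (not-a-constant).
Path A: -4, Path B: 5 -> differ
Result: not-a-constant -> NAC

NAC


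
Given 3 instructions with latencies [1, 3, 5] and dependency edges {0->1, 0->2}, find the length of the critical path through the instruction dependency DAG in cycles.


Compute longest path through dependency graph: dist(Ik) = max over predecessors of dist + latency(Ik).
dist(I0) = latency 1 = 1
dist(I1) = dist(I0) + 3 = 1 + 3 = 4
dist(I2) = dist(I0) + 5 = 1 + 5 = 6
Critical path = max dist = 6

6


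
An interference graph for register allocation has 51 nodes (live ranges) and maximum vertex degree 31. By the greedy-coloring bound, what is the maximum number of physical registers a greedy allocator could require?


Greedy coloring never needs more than (max_degree + 1) colors: when coloring a vertex, at most max_degree neighbors are already colored.
Upper bound = 31 + 1 = 32

32


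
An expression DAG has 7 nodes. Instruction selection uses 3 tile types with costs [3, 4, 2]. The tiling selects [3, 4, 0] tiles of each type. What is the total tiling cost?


Total cost = sum(count_i * cost_i)
= 3*3 + 4*4 + 0*2
= 25

25


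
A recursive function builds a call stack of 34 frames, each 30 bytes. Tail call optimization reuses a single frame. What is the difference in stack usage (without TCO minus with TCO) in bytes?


Without TCO: 34 * 30 = 1020 bytes
With TCO: reuse 1 frame = 30 bytes
Savings = 1020 - 30 = 990

990


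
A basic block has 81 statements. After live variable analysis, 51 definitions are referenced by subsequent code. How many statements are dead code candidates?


Dead code = total statements - live definitions
= 81 - 51 = 30

30


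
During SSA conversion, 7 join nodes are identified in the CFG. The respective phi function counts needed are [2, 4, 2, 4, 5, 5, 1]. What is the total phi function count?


Total phi functions = sum of phi functions at each join node
= 2 + 4 + 2 + 4 + 5 + 5 + 1 = 23

23


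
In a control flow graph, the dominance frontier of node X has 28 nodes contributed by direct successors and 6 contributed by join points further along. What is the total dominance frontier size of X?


DF(X) = direct successor contributions + join point contributions
= 28 + 6 = 34

34


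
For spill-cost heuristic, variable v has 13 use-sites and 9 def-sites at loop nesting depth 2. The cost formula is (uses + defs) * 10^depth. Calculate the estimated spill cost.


uses + defs = 13 + 9 = 22
10^2 = 100
Spill cost = 22 * 100 = 2200

2200


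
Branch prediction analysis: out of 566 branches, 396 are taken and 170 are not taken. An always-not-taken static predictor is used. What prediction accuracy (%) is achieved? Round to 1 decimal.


Predictor: always-not-taken
Correct predictions = 170
Accuracy = 170 / 566 * 100 = 30.0%

30.0


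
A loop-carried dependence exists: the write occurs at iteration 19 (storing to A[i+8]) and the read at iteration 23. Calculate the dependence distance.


Distance = read iteration - write iteration
= 23 - 19 = 4

4


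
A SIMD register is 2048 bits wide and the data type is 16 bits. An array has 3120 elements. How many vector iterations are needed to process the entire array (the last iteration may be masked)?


Width = 2048 / 16 = 128 elements per vector op
Iterations = ceil(3120 / 128) = 25

25


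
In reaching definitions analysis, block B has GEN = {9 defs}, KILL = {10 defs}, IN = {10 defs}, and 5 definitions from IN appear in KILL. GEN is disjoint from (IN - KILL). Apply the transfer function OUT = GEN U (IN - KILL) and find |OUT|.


IN - KILL: 10 - 5 = 5 surviving definitions
OUT = GEN + surviving = 9 + 5 = 14

14


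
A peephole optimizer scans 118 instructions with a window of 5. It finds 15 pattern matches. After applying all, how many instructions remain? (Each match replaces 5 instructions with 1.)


Each match removes 4 instructions.
Total removed = 15 * 4 = 60
Remaining = 118 - 60 = 58

58


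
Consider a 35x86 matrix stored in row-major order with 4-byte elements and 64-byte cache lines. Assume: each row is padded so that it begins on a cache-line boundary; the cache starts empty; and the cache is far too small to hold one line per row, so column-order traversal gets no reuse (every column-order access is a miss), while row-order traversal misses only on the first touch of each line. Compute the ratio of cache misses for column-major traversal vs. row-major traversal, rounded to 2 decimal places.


Each row occupies 86 * 4 = 344 bytes and starts on a line boundary, so it spans ceil(344 / 64) = 6 cache lines.
Row-major traversal misses (one per line touched): 35 * ceil(86 * 4 / 64) = 210
Column-major traversal misses (no reuse, every access misses): 35 * 86 = 3010
Ratio = 3010 / 210 = 14.33

14.33


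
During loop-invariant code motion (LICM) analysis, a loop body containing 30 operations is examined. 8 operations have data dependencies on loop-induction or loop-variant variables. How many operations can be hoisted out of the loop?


Invariant candidates = total - loop-dependent
= 30 - 8 = 22

22


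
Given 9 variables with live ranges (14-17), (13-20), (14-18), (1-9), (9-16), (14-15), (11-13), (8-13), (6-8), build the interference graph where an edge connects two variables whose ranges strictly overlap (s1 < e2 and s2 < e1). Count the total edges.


Check all pairs for overlapping intervals.
Two intervals (s1,e1) and (s2,e2) overlap if s1 < e2 and s2 < e1.
v0 (14-17) vs v1..v8: overlaps v1, v2, v4, v5 -> 4
v1 (13-20) vs v2..v8: overlaps v2, v4, v5 -> 3
v2 (14-18) vs v3..v8: overlaps v4, v5 -> 2
v3 (1-9) vs v4..v8: overlaps v7, v8 -> 2
v4 (9-16) vs v5..v8: overlaps v5, v6, v7 -> 3
v5 (14-15) vs v6..v8: overlaps none -> 0
v6 (11-13) vs v7..v8: overlaps v7 -> 1
v7 (8-13) vs v8: overlaps none -> 0
Total overlapping pairs = 4 + 3 + 2 + 2 + 3 + 0 + 1 + 0 = 15

15


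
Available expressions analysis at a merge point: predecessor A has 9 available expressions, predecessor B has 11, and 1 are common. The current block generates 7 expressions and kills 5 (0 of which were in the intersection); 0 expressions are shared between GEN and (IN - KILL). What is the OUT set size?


IN = intersection of predecessors = 1
IN - KILL = 1 - 0 = 1
|OUT| = |GEN| + |IN - KILL| - |GEN ∩ (IN - KILL)| = 7 + 1 - 0 = 8

8


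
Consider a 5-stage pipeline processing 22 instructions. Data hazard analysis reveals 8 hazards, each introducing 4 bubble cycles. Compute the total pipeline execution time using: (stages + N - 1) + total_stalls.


Base cycles = 5 + 22 - 1 = 26
Total stalls = 8 * 4 = 32
Total = 26 + 32 = 58

58


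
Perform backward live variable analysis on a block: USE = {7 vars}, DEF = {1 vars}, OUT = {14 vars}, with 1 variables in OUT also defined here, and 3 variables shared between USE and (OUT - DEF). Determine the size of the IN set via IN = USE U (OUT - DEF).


OUT - DEF: 14 - 1 = 13
|IN| = |USE| + |OUT - DEF| - |USE ∩ (OUT - DEF)| = 7 + 13 - 3 = 17

17


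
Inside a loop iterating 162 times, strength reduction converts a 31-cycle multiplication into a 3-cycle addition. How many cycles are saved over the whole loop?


Per-iteration saving = 31 - 3 = 28
Total saved = 162 * 28 = 4536

4536


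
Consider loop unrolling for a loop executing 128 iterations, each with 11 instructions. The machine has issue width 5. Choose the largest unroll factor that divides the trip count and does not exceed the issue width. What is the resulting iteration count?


Largest divisor of 128 <= 5 is 4
New iterations = 128 / 4 = 32

32


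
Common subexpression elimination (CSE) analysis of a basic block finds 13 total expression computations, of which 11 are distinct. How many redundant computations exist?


CSE count = total expressions - unique expressions
= 13 - 11 = 2

2


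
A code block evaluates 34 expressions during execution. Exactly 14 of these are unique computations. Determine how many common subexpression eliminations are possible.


CSE count = total expressions - unique expressions
= 34 - 14 = 20

20


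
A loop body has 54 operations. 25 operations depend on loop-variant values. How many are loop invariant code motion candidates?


Invariant candidates = total - loop-dependent
= 54 - 25 = 29

29


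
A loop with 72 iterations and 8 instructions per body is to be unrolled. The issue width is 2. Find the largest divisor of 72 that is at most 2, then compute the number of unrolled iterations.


Largest divisor of 72 <= 2 is 2
New iterations = 72 / 2 = 36

36


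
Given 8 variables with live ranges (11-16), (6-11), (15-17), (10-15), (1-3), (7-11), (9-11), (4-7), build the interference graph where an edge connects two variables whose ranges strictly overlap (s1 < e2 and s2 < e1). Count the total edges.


Check all pairs for overlapping intervals.
Two intervals (s1,e1) and (s2,e2) overlap if s1 < e2 and s2 < e1.
v0 (11-16) vs v1..v7: overlaps v2, v3 -> 2
v1 (6-11) vs v2..v7: overlaps v3, v5, v6, v7 -> 4
v2 (15-17) vs v3..v7: overlaps none -> 0
v3 (10-15) vs v4..v7: overlaps v5, v6 -> 2
v4 (1-3) vs v5..v7: overlaps none -> 0
v5 (7-11) vs v6..v7: overlaps v6 -> 1
v6 (9-11) vs v7: overlaps none -> 0
Total overlapping pairs = 2 + 4 + 0 + 2 + 0 + 1 + 0 = 9

9


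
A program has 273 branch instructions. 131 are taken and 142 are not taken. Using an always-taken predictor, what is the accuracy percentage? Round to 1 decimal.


Predictor: always-taken
Correct predictions = 131
Accuracy = 131 / 273 * 100 = 48.0%

48.0


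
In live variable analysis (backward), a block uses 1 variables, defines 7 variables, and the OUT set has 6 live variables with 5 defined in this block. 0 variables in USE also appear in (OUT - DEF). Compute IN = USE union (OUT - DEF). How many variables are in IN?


OUT - DEF: 6 - 5 = 1
|IN| = |USE| + |OUT - DEF| - |USE ∩ (OUT - DEF)| = 1 + 1 - 0 = 2

2


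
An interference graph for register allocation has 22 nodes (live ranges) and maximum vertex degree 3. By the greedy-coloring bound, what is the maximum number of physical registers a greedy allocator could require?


Greedy coloring never needs more than (max_degree + 1) colors: when coloring a vertex, at most max_degree neighbors are already colored.
Upper bound = 3 + 1 = 4

4


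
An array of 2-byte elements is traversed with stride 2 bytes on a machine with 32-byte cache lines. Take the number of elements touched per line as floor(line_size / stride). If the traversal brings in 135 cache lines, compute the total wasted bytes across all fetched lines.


Elements per line = floor(32 / 2) = 16
Bytes used per line = 16 * 2 = 32
Wasted per line = 32 - 32 = 0
Total wasted = 0 * 135 = 0

0


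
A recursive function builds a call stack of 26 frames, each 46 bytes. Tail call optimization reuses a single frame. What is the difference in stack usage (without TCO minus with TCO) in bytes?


Without TCO: 26 * 46 = 1196 bytes
With TCO: reuse 1 frame = 46 bytes
Savings = 1196 - 46 = 1150

1150


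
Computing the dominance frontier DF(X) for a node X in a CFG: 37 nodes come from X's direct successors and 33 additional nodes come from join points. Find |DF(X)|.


DF(X) = direct successor contributions + join point contributions
= 37 + 33 = 70

70


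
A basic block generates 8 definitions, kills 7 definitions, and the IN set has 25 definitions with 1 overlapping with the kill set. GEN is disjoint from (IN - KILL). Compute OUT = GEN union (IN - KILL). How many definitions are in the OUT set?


IN - KILL: 25 - 1 = 24 surviving definitions
OUT = GEN + surviving = 8 + 24 = 32

32


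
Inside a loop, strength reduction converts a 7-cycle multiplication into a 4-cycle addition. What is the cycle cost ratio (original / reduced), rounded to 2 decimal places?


Ratio = mult_cost / add_cost = 7 / 4 = 1.75

1.75


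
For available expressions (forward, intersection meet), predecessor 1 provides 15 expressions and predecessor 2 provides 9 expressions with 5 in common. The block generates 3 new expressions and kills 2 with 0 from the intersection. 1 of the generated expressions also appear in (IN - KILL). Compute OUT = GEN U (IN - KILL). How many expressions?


IN = intersection of predecessors = 5
IN - KILL = 5 - 0 = 5
|OUT| = |GEN| + |IN - KILL| - |GEN ∩ (IN - KILL)| = 3 + 5 - 1 = 7

7


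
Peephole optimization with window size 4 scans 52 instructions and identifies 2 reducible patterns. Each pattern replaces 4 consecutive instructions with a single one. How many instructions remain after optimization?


Each match removes 3 instructions.
Total removed = 2 * 3 = 6
Remaining = 52 - 6 = 46

46


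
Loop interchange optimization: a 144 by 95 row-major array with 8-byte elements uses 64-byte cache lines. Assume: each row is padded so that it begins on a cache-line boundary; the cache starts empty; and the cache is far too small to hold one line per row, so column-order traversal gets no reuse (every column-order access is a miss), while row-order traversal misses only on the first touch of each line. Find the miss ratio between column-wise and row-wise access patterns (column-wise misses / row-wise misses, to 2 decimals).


Each row occupies 95 * 8 = 760 bytes and starts on a line boundary, so it spans ceil(760 / 64) = 12 cache lines.
Row-major traversal misses (one per line touched): 144 * ceil(95 * 8 / 64) = 1728
Column-major traversal misses (no reuse, every access misses): 144 * 95 = 13680
Ratio = 13680 / 1728 = 7.92

7.92


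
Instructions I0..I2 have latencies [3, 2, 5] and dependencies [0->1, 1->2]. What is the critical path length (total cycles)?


Compute longest path through dependency graph: dist(Ik) = max over predecessors of dist + latency(Ik).
dist(I0) = latency 3 = 3
dist(I1) = dist(I0) + 2 = 3 + 2 = 5
dist(I2) = dist(I1) + 5 = 5 + 5 = 10
Critical path = max dist = 10

10


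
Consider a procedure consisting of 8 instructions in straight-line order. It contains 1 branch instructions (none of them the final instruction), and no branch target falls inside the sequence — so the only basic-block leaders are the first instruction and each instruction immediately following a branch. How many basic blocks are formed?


With no in-sequence branch targets, the leaders are the first instruction plus the instruction after each branch.
Number of basic blocks = branches + 1
= 1 + 1 = 2

2


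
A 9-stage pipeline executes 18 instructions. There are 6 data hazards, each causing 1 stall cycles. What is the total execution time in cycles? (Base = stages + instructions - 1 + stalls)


Base cycles = 9 + 18 - 1 = 26
Total stalls = 6 * 1 = 6
Total = 26 + 6 = 32

32


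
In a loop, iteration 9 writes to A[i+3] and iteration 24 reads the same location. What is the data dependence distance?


Distance = read iteration - write iteration
= 24 - 9 = 15

15


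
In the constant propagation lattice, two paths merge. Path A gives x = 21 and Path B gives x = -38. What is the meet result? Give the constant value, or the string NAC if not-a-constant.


Meet operation: if both paths give the same constant, result is that constant; if they differ, result is NAC (not-a-constant).
Path A: 21, Path B: -38 -> differ
Result: not-a-constant -> NAC

NAC


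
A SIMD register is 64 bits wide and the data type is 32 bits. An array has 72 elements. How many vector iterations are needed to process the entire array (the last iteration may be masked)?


Width = 64 / 32 = 2 elements per vector op
Iterations = ceil(72 / 2) = 36

36


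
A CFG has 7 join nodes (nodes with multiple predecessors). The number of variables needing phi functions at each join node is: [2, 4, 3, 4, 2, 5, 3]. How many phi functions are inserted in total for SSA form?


Total phi functions = sum of phi functions at each join node
= 2 + 4 + 3 + 4 + 2 + 5 + 3 = 23

23


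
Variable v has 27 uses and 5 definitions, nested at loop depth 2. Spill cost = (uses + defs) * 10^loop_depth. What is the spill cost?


uses + defs = 27 + 5 = 32
10^2 = 100
Spill cost = 32 * 100 = 3200

3200


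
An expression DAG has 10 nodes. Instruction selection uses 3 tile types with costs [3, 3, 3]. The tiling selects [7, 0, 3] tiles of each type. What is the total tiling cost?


Total cost = sum(count_i * cost_i)
= 7*3 + 0*3 + 3*3
= 30

30


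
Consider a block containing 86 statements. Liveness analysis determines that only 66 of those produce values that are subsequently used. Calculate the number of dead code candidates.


Dead code = total statements - live definitions
= 86 - 66 = 20

20


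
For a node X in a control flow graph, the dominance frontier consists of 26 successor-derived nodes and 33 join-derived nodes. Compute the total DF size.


DF(X) = direct successor contributions + join point contributions
= 26 + 33 = 59

59


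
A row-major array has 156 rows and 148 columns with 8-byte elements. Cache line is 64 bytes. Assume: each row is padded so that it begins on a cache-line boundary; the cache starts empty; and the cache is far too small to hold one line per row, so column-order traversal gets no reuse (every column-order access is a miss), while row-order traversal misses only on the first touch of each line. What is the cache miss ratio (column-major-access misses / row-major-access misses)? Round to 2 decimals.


Each row occupies 148 * 8 = 1184 bytes and starts on a line boundary, so it spans ceil(1184 / 64) = 19 cache lines.
Row-major traversal misses (one per line touched): 156 * ceil(148 * 8 / 64) = 2964
Column-major traversal misses (no reuse, every access misses): 156 * 148 = 23088
Ratio = 23088 / 2964 = 7.79

7.79


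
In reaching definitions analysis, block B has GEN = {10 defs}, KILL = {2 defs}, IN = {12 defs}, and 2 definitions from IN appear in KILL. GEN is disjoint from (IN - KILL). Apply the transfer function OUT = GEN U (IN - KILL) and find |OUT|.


IN - KILL: 12 - 2 = 10 surviving definitions
OUT = GEN + surviving = 10 + 10 = 20

20


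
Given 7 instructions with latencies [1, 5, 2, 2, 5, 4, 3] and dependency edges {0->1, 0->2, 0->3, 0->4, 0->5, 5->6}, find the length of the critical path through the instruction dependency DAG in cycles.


Compute longest path through dependency graph: dist(Ik) = max over predecessors of dist + latency(Ik).
dist(I0) = latency 1 = 1
dist(I1) = dist(I0) + 5 = 1 + 5 = 6
dist(I2) = dist(I0) + 2 = 1 + 2 = 3
dist(I3) = dist(I0) + 2 = 1 + 2 = 3
dist(I4) = dist(I0) + 5 = 1 + 5 = 6
dist(I5) = dist(I0) + 4 = 1 + 4 = 5
dist(I6) = dist(I5) + 3 = 5 + 3 = 8
Critical path = max dist = 8

8


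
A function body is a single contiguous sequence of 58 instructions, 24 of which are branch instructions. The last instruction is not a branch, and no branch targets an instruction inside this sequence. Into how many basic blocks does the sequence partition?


With no in-sequence branch targets, the leaders are the first instruction plus the instruction after each branch.
Number of basic blocks = branches + 1
= 24 + 1 = 25

25


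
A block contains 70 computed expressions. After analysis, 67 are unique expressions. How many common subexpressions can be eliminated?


CSE count = total expressions - unique expressions
= 70 - 67 = 3

3


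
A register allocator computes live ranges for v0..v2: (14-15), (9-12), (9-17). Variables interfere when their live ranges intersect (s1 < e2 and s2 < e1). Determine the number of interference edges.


Check all pairs for overlapping intervals.
Two intervals (s1,e1) and (s2,e2) overlap if s1 < e2 and s2 < e1.
v0 (14-15) vs v1..v2: overlaps v2 -> 1
v1 (9-12) vs v2: overlaps v2 -> 1
Total overlapping pairs = 1 + 1 = 2

2


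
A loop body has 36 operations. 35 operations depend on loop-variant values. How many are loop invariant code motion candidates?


Invariant candidates = total - loop-dependent
= 36 - 35 = 1

1


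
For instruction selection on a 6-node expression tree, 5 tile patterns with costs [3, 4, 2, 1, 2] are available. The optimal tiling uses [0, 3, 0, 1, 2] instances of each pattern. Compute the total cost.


Total cost = sum(count_i * cost_i)
= 0*3 + 3*4 + 0*2 + 1*1 + 2*2
= 17

17


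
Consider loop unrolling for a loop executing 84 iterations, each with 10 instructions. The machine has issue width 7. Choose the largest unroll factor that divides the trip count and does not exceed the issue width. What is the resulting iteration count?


Largest divisor of 84 <= 7 is 7
New iterations = 84 / 7 = 12

12


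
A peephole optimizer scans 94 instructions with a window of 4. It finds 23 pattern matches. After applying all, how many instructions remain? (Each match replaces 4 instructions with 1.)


Each match removes 3 instructions.
Total removed = 23 * 3 = 69
Remaining = 94 - 69 = 25

25


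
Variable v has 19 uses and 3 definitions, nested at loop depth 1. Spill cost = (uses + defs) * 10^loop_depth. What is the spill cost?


uses + defs = 19 + 3 = 22
10^1 = 10
Spill cost = 22 * 10 = 220

220


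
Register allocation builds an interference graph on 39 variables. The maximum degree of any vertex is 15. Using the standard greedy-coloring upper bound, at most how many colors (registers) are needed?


Greedy coloring never needs more than (max_degree + 1) colors: when coloring a vertex, at most max_degree neighbors are already colored.
Upper bound = 15 + 1 = 16

16


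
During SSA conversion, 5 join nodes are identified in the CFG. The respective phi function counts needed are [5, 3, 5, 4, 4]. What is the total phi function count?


Total phi functions = sum of phi functions at each join node
= 5 + 3 + 5 + 4 + 4 = 21

21


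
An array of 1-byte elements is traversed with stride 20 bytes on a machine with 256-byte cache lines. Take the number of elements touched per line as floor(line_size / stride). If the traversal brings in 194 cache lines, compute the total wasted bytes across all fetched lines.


Elements per line = floor(256 / 20) = 12
Bytes used per line = 12 * 1 = 12
Wasted per line = 256 - 12 = 244
Total wasted = 244 * 194 = 47336

47336


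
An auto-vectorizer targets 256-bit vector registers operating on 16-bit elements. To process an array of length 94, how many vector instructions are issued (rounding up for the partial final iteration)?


Width = 256 / 16 = 16 elements per vector op
Iterations = ceil(94 / 16) = 6

6


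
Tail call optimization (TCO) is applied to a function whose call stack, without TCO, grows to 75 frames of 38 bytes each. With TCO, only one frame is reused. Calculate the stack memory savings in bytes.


Without TCO: 75 * 38 = 2850 bytes
With TCO: reuse 1 frame = 38 bytes
Savings = 2850 - 38 = 2812

2812


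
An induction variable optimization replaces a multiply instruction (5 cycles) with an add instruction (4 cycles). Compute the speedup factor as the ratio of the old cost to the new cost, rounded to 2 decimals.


Ratio = mult_cost / add_cost = 5 / 4 = 1.25

1.25


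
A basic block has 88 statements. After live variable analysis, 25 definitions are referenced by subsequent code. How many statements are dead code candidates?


Dead code = total statements - live definitions
= 88 - 25 = 63

63


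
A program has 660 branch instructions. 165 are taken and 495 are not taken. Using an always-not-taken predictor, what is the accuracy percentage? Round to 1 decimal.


Predictor: always-not-taken
Correct predictions = 495
Accuracy = 495 / 660 * 100 = 75.0%

75.0


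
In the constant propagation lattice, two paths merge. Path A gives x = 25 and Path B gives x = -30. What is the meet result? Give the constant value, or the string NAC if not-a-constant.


Meet operation: if both paths give the same constant, result is that constant; if they differ, result is NAC (not-a-constant).
Path A: 25, Path B: -30 -> differ
Result: not-a-constant -> NAC

NAC


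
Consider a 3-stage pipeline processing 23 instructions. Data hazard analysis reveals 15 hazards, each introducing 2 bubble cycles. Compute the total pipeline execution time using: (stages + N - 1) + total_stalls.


Base cycles = 3 + 23 - 1 = 25
Total stalls = 15 * 2 = 30
Total = 25 + 30 = 55

55


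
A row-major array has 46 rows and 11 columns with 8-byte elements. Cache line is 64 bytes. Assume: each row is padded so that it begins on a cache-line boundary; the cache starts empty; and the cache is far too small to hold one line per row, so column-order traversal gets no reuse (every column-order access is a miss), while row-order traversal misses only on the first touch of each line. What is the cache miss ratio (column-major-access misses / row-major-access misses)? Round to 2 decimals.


Each row occupies 11 * 8 = 88 bytes and starts on a line boundary, so it spans ceil(88 / 64) = 2 cache lines.
Row-major traversal misses (one per line touched): 46 * ceil(11 * 8 / 64) = 92
Column-major traversal misses (no reuse, every access misses): 46 * 11 = 506
Ratio = 506 / 92 = 5.5

5.5


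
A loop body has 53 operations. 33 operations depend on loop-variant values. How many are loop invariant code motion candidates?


Invariant candidates = total - loop-dependent
= 53 - 33 = 20

20


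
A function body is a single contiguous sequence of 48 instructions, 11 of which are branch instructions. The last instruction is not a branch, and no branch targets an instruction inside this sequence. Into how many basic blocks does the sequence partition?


With no in-sequence branch targets, the leaders are the first instruction plus the instruction after each branch.
Number of basic blocks = branches + 1
= 11 + 1 = 12

12
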